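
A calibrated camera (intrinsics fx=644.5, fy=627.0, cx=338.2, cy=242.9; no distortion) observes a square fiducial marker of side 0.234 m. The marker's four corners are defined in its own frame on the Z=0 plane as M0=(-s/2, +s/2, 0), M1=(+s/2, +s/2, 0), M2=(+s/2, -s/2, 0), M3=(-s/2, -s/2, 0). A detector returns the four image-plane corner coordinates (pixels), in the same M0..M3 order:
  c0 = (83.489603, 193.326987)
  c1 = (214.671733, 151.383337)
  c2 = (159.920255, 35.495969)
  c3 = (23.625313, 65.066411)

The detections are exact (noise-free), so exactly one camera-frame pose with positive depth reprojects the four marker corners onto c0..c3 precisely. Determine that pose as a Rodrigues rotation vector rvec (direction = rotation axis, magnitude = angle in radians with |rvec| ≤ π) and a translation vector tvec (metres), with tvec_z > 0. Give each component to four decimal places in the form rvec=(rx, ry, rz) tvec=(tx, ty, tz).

Intrinsics K: fx=644.5, fy=627.0, cx=338.2, cy=242.9
Marker side s = 0.234 m; corners in marker frame (Z=0):
  M0 = (-0.1170, +0.1170, 0)
  M1 = (+0.1170, +0.1170, 0)
  M2 = (+0.1170, -0.1170, 0)
  M3 = (-0.1170, -0.1170, 0)
Detected image corners:
  c0 = (83.489603, 193.326987) px
  c1 = (214.671733, 151.383337) px
  c2 = (159.920255, 35.495969) px
  c3 = (23.625313, 65.066411) px
Planar DLT: solve 8×8 A·h = b for H (H[2,2]=1):
  H  [+623.02406 +241.98023 +123.70410]
  H  [-105.17288 +518.16260 +110.28314]
  H  [+0.42737 -0.01975 +1.00000]
B = K⁻¹H; ‖b₁‖=0.919194, ‖b₂‖=0.919194; λ = 2/(‖b₁‖+‖b₂‖) = 1.087909, sign → tz>0 ⇒ λ=+1.087909
r₁ = λ·B[:,0] = (+0.80768,-0.36260,+0.46494); r₂ = λ·B[:,1] = (+0.41974,+0.90739,-0.02149)
r₃ = r₁×r₂ = (-0.41409,+0.21251,+0.88508); SVD([r₁ r₂ r₃]) → R = UVᵀ:
  R  [+0.80768 +0.41974 -0.41409]
  R  [-0.36260 +0.90739 +0.21251]
  R  [+0.46494 -0.02149 +0.88508]
t = (-0.36207, -0.23010, +1.08791) m
tr R = 2.600156; θ = arccos((tr R − 1)/2) = 0.643371 rad = 36.862°
axis k = ((R−Rᵀ)₃₂, (R−Rᵀ)₁₃, (R−Rᵀ)₂₁) / (2 sinθ) = (-0.195035, -0.732649, -0.652064)
rvec = θ·k = (-0.125480, -0.471365, -0.419519)

rvec=(-0.1255, -0.4714, -0.4195) tvec=(-0.3621, -0.2301, 1.0879)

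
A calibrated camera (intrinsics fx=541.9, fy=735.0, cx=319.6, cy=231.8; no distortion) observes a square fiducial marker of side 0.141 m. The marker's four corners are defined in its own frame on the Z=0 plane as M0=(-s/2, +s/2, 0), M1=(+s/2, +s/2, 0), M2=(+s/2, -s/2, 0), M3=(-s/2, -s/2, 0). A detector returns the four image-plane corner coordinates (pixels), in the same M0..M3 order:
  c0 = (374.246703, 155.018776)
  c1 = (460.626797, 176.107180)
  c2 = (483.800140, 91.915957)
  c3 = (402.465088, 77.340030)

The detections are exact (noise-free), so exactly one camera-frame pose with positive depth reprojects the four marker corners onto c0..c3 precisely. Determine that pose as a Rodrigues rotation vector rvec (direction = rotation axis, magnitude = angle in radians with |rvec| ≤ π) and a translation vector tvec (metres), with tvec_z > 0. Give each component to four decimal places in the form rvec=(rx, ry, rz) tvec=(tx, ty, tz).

rvec=(-0.6139, 0.3302, 0.3388) tvec=(0.1803, -0.1314, 0.8891)

Intrinsics K: fx=541.9, fy=735.0, cx=319.6, cy=231.8
Marker side s = 0.141 m; corners in marker frame (Z=0):
  M0 = (-0.0705, +0.0705, 0)
  M1 = (+0.0705, +0.0705, 0)
  M2 = (+0.0705, -0.0705, 0)
  M3 = (-0.0705, -0.0705, 0)
Detected image corners:
  c0 = (374.246703, 155.018776) px
  c1 = (460.626797, 176.107180) px
  c2 = (483.800140, 91.915957) px
  c3 = (402.465088, 77.340030) px
Planar DLT: solve 8×8 A·h = b for H (H[2,2]=1):
  H  [+401.89223 -425.27117 +429.47518]
  H  [+69.69391 +502.78799 +123.20715]
  H  [-0.44652 -0.56351 +1.00000]
B = K⁻¹H; ‖b₁‖=1.124679, ‖b₂‖=1.124679; λ = 2/(‖b₁‖+‖b₂‖) = 0.889143, sign → tz>0 ⇒ λ=+0.889143
r₁ = λ·B[:,0] = (+0.89357,+0.20952,-0.39702); r₂ = λ·B[:,1] = (-0.40228,+0.76625,-0.50104)
r₃ = r₁×r₂ = (+0.19924,+0.60743,+0.76898); SVD([r₁ r₂ r₃]) → R = UVᵀ:
  R  [+0.89357 -0.40228 +0.19924]
  R  [+0.20952 +0.76625 +0.60743]
  R  [-0.39702 -0.50104 +0.76898]
t = (+0.18028, -0.13137, +0.88914) m
tr R = 2.428804; θ = arccos((tr R − 1)/2) = 0.775028 rad = 44.406°
axis k = ((R−Rᵀ)₃₂, (R−Rᵀ)₁₃, (R−Rᵀ)₂₁) / (2 sinθ) = (-0.792059, +0.426061, +0.437165)
rvec = θ·k = (-0.613868, +0.330209, +0.338815)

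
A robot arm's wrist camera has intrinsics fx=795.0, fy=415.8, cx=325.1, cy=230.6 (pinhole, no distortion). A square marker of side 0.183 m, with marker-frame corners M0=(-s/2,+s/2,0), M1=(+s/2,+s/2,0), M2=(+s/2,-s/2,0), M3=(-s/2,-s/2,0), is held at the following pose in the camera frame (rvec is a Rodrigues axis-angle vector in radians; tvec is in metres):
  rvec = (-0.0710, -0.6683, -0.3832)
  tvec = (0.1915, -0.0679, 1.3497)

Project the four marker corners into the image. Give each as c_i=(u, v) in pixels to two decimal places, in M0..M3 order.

c0=(422.78, 245.52) c1=(488.96, 226.88) c2=(451.91, 176.46) c3=(381.94, 190.83)

Intrinsics K: fx=795.0, fy=415.8, cx=325.1, cy=230.6
Marker side s = 0.183 m; corners in marker frame (Z=0):
  M0 = (-0.0915, +0.0915, 0)
  M1 = (+0.0915, +0.0915, 0)
  M2 = (+0.0915, -0.0915, 0)
  M3 = (-0.0915, -0.0915, 0)
rvec = (-0.0710, -0.6683, -0.3832), |rvec| = θ = 0.77363 rad = 44.326°
Rodrigues: sinθ=0.69874, 1−cosθ=0.28462; R = I + sinθ·[k]× + (1−cosθ)·[k]×²:
    [+0.71777 +0.36867 -0.59066]
    [-0.32354 +0.92777 +0.18591]
    [+0.61654 +0.05766 +0.78521]
t = (0.1915, -0.0679, 1.3497) m
M0: Pc = R·M0+t = (+0.15956, +0.04659, +1.29856); u = 795.0·(+0.15956)/1.29856 + 325.1 = 422.7831, v = 415.8·(+0.04659)/1.29856 + 230.6 = 245.5197
M1: Pc = R·M1+t = (+0.29091, -0.01261, +1.41139); u = 795.0·(+0.29091)/1.41139 + 325.1 = 488.9619, v = 415.8·(-0.01261)/1.41139 + 230.6 = 226.8843
M2: Pc = R·M2+t = (+0.22344, -0.18239, +1.40084); u = 795.0·(+0.22344)/1.40084 + 325.1 = 451.9080, v = 415.8·(-0.18239)/1.40084 + 230.6 = 176.4611
M3: Pc = R·M3+t = (+0.09209, -0.12319, +1.28801); u = 795.0·(+0.09209)/1.28801 + 325.1 = 381.9412, v = 415.8·(-0.12319)/1.28801 + 230.6 = 190.8322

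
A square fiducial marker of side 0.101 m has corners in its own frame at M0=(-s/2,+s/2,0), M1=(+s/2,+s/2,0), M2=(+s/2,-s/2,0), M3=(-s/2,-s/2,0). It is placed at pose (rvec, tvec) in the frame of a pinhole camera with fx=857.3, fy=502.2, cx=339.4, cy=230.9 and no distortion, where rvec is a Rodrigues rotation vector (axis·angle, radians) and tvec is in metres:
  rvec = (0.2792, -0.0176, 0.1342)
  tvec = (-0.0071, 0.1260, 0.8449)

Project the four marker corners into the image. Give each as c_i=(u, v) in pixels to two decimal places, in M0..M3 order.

Intrinsics K: fx=857.3, fy=502.2, cx=339.4, cy=230.9
Marker side s = 0.101 m; corners in marker frame (Z=0):
  M0 = (-0.0505, +0.0505, 0)
  M1 = (+0.0505, +0.0505, 0)
  M2 = (+0.0505, -0.0505, 0)
  M3 = (-0.0505, -0.0505, 0)
rvec = (0.2792, -0.0176, 0.1342), |rvec| = θ = 0.31028 rad = 17.778°
Rodrigues: sinθ=0.30532, 1−cosθ=0.04775; R = I + sinθ·[k]× + (1−cosθ)·[k]×²:
    [+0.99091 -0.13449 +0.00127]
    [+0.12962 +0.95240 -0.27591]
    [+0.03590 +0.27357 +0.96118]
t = (-0.0071, 0.1260, 0.8449) m
M0: Pc = R·M0+t = (-0.06393, +0.16755, +0.85690); u = 857.3·(-0.06393)/0.85690 + 339.4 = 275.4372, v = 502.2·(+0.16755)/0.85690 + 230.9 = 329.0954
M1: Pc = R·M1+t = (+0.03615, +0.18064, +0.86053); u = 857.3·(+0.03615)/0.86053 + 339.4 = 375.4135, v = 502.2·(+0.18064)/0.86053 + 230.9 = 336.3218
M2: Pc = R·M2+t = (+0.04973, +0.08445, +0.83290); u = 857.3·(+0.04973)/0.83290 + 339.4 = 390.5902, v = 502.2·(+0.08445)/0.83290 + 230.9 = 281.8192
M3: Pc = R·M3+t = (-0.05035, +0.07136, +0.82927); u = 857.3·(-0.05035)/0.82927 + 339.4 = 287.3491, v = 502.2·(+0.07136)/0.82927 + 230.9 = 274.1137

c0=(275.44, 329.10) c1=(375.41, 336.32) c2=(390.59, 281.82) c3=(287.35, 274.11)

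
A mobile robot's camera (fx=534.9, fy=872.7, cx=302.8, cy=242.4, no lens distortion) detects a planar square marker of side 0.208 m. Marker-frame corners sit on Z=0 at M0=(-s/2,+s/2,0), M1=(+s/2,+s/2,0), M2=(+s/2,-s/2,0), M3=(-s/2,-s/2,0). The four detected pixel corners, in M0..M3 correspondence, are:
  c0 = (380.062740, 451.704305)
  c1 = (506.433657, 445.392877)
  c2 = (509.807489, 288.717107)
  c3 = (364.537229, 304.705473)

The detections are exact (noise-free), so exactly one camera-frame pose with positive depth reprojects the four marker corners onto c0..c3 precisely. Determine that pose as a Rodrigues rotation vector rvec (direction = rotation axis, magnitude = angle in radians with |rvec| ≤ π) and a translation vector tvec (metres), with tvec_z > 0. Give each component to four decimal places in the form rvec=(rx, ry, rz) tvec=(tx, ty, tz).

Intrinsics K: fx=534.9, fy=872.7, cx=302.8, cy=242.4
Marker side s = 0.208 m; corners in marker frame (Z=0):
  M0 = (-0.1040, +0.1040, 0)
  M1 = (+0.1040, +0.1040, 0)
  M2 = (+0.1040, -0.1040, 0)
  M3 = (-0.1040, -0.1040, 0)
Detected image corners:
  c0 = (380.062740, 451.704305) px
  c1 = (506.433657, 445.392877) px
  c2 = (509.807489, 288.717107) px
  c3 = (364.537229, 304.705473) px
Planar DLT: solve 8×8 A·h = b for H (H[2,2]=1):
  H  [+536.88236 +329.96729 +438.61414]
  H  [-147.51518 +982.92591 +378.15121]
  H  [-0.25644 +0.68046 +1.00000]
B = K⁻¹H; ‖b₁‖=1.181199, ‖b₂‖=1.181199; λ = 2/(‖b₁‖+‖b₂‖) = 0.846597, sign → tz>0 ⇒ λ=+0.846597
r₁ = λ·B[:,0] = (+0.97263,-0.08280,-0.21710); r₂ = λ·B[:,1] = (+0.19614,+0.79352,+0.57607)
r₃ = r₁×r₂ = (+0.12457,-0.60289,+0.78804); SVD([r₁ r₂ r₃]) → R = UVᵀ:
  R  [+0.97263 +0.19614 +0.12457]
  R  [-0.08280 +0.79352 -0.60289]
  R  [-0.21710 +0.57607 +0.78804]
t = (+0.21496, +0.13169, +0.84660) m
tr R = 2.554188; θ = arccos((tr R − 1)/2) = 0.680761 rad = 39.005°
axis k = ((R−Rᵀ)₃₂, (R−Rᵀ)₁₃, (R−Rᵀ)₂₁) / (2 sinθ) = (+0.936600, +0.271432, -0.221597)
rvec = θ·k = (+0.637601, +0.184780, -0.150855)

rvec=(0.6376, 0.1848, -0.1509) tvec=(0.2150, 0.1317, 0.8466)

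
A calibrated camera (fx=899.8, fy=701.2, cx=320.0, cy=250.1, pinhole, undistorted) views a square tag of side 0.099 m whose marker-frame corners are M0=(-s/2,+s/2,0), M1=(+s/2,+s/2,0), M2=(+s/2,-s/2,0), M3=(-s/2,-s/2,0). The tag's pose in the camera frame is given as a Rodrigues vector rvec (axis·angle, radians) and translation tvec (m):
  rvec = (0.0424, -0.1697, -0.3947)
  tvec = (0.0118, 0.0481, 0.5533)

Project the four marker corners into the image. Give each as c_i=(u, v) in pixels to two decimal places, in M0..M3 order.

c0=(296.34, 394.20) c1=(440.40, 342.79) c2=(381.41, 229.13) c3=(233.72, 277.99)

Intrinsics K: fx=899.8, fy=701.2, cx=320.0, cy=250.1
Marker side s = 0.099 m; corners in marker frame (Z=0):
  M0 = (-0.0495, +0.0495, 0)
  M1 = (+0.0495, +0.0495, 0)
  M2 = (+0.0495, -0.0495, 0)
  M3 = (-0.0495, -0.0495, 0)
rvec = (0.0424, -0.1697, -0.3947), |rvec| = θ = 0.43172 rad = 24.736°
Rodrigues: sinθ=0.41844, 1−cosθ=0.09175; R = I + sinθ·[k]× + (1−cosθ)·[k]×²:
    [+0.90913 +0.37901 -0.17272]
    [-0.38609 +0.92242 -0.00812]
    [+0.15624 +0.07407 +0.98494]
t = (0.0118, 0.0481, 0.5533) m
M0: Pc = R·M0+t = (-0.01444, +0.11287, +0.54923); u = 899.8·(-0.01444)/0.54923 + 320.0 = 296.3415, v = 701.2·(+0.11287)/0.54923 + 250.1 = 394.2022
M1: Pc = R·M1+t = (+0.07556, +0.07465, +0.56470); u = 899.8·(+0.07556)/0.56470 + 320.0 = 440.4030, v = 701.2·(+0.07465)/0.56470 + 250.1 = 342.7923
M2: Pc = R·M2+t = (+0.03804, -0.01667, +0.55737); u = 899.8·(+0.03804)/0.55737 + 320.0 = 381.4124, v = 701.2·(-0.01667)/0.55737 + 250.1 = 229.1261
M3: Pc = R·M3+t = (-0.05196, +0.02155, +0.54190); u = 899.8·(-0.05196)/0.54190 + 320.0 = 233.7177, v = 701.2·(+0.02155)/0.54190 + 250.1 = 277.9872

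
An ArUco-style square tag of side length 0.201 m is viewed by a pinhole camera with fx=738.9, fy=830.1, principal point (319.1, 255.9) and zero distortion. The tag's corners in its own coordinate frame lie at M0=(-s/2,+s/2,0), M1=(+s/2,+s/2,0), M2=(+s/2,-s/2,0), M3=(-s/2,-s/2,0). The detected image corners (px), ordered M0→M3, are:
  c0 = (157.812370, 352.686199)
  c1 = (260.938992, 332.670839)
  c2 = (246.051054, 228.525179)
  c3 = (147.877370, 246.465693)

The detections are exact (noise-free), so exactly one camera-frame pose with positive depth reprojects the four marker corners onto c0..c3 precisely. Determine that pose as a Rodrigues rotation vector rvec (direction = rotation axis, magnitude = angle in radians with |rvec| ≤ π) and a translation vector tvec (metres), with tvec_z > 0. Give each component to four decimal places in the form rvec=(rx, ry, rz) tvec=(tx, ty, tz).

rvec=(-0.3850, -0.0453, -0.1777) tvec=(-0.2304, 0.0581, 1.4700)

Intrinsics K: fx=738.9, fy=830.1, cx=319.1, cy=255.9
Marker side s = 0.201 m; corners in marker frame (Z=0):
  M0 = (-0.1005, +0.1005, 0)
  M1 = (+0.1005, +0.1005, 0)
  M2 = (+0.1005, -0.1005, 0)
  M3 = (-0.1005, -0.1005, 0)
Detected image corners:
  c0 = (157.812370, 352.686199) px
  c1 = (260.938992, 332.670839) px
  c2 = (246.051054, 228.525179) px
  c3 = (147.877370, 246.465693) px
Planar DLT: solve 8×8 A·h = b for H (H[2,2]=1):
  H  [+511.16159 +10.75065 +203.28020]
  H  [-78.97293 +450.36309 +288.70822]
  H  [+0.05279 -0.25133 +1.00000]
B = K⁻¹H; ‖b₁‖=0.680254, ‖b₂‖=0.680254; λ = 2/(‖b₁‖+‖b₂‖) = 1.470040, sign → tz>0 ⇒ λ=+1.470040
r₁ = λ·B[:,0] = (+0.98344,-0.16378,+0.07761); r₂ = λ·B[:,1] = (+0.18095,+0.91146,-0.36947)
r₃ = r₁×r₂ = (-0.01022,+0.37739,+0.92600); SVD([r₁ r₂ r₃]) → R = UVᵀ:
  R  [+0.98344 +0.18095 -0.01022]
  R  [-0.16378 +0.91146 +0.37739]
  R  [+0.07761 -0.36947 +0.92600]
t = (-0.23042, +0.05810, +1.47004) m
tr R = 2.820891; θ = arccos((tr R − 1)/2) = 0.426436 rad = 24.433°
axis k = ((R−Rᵀ)₃₂, (R−Rᵀ)₁₃, (R−Rᵀ)₂₁) / (2 sinθ) = (-0.902819, -0.106170, -0.416709)
rvec = θ·k = (-0.384994, -0.045275, -0.177700)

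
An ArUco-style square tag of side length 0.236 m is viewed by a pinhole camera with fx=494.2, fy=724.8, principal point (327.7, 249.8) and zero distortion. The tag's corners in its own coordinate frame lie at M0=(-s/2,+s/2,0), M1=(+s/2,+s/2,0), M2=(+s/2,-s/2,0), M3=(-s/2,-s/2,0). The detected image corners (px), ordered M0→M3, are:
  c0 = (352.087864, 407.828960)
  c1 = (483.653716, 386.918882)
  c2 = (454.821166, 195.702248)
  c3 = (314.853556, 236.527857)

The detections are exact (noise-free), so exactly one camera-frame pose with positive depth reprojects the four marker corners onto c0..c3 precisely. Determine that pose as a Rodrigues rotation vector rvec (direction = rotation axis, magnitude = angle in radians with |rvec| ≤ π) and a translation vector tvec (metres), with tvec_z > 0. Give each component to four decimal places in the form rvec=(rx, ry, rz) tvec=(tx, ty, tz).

rvec=(0.3554, 0.3114, -0.2411) tvec=(0.1207, 0.0712, 0.8385)

Intrinsics K: fx=494.2, fy=724.8, cx=327.7, cy=249.8
Marker side s = 0.236 m; corners in marker frame (Z=0):
  M0 = (-0.1180, +0.1180, 0)
  M1 = (+0.1180, +0.1180, 0)
  M2 = (+0.1180, -0.1180, 0)
  M3 = (-0.1180, -0.1180, 0)
Detected image corners:
  c0 = (352.087864, 407.828960) px
  c1 = (483.653716, 386.918882) px
  c2 = (454.821166, 195.702248) px
  c3 = (314.853556, 236.527857) px
Planar DLT: solve 8×8 A·h = b for H (H[2,2]=1):
  H  [+412.31271 +285.53191 +398.81934]
  H  [-252.97574 +876.63249 +311.33644]
  H  [-0.40416 +0.36056 +1.00000]
B = K⁻¹H; ‖b₁‖=1.192646, ‖b₂‖=1.192646; λ = 2/(‖b₁‖+‖b₂‖) = 0.838472, sign → tz>0 ⇒ λ=+0.838472
r₁ = λ·B[:,0] = (+0.92425,-0.17586,-0.33888); r₂ = λ·B[:,1] = (+0.28398,+0.90992,+0.30232)
r₃ = r₁×r₂ = (+0.25519,-0.37565,+0.89094); SVD([r₁ r₂ r₃]) → R = UVᵀ:
  R  [+0.92425 +0.28398 +0.25519]
  R  [-0.17586 +0.90992 -0.37565]
  R  [-0.33888 +0.30232 +0.89094]
t = (+0.12066, +0.07119, +0.83847) m
tr R = 2.725107; θ = arccos((tr R − 1)/2) = 0.530501 rad = 30.395°
axis k = ((R−Rᵀ)₃₂, (R−Rᵀ)₁₃, (R−Rᵀ)₂₁) / (2 sinθ) = (+0.669973, +0.587066, -0.454412)
rvec = θ·k = (+0.355421, +0.311439, -0.241066)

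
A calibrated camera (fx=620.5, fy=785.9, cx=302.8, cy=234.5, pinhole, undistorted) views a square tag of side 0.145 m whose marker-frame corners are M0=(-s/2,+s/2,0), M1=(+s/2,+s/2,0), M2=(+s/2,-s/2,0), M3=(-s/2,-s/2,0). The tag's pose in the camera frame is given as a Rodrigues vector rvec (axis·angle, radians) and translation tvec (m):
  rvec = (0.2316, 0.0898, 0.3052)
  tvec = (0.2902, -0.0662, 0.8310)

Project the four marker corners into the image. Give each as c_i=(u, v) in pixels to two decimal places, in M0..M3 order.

Intrinsics K: fx=620.5, fy=785.9, cx=302.8, cy=234.5
Marker side s = 0.145 m; corners in marker frame (Z=0):
  M0 = (-0.0725, +0.0725, 0)
  M1 = (+0.0725, +0.0725, 0)
  M2 = (+0.0725, -0.0725, 0)
  M3 = (-0.0725, -0.0725, 0)
rvec = (0.2316, 0.0898, 0.3052), |rvec| = θ = 0.39351 rad = 22.546°
Rodrigues: sinθ=0.38343, 1−cosθ=0.07643; R = I + sinθ·[k]× + (1−cosθ)·[k]×²:
    [+0.95004 -0.28712 +0.12239]
    [+0.30765 +0.92755 -0.21214]
    [-0.05261 +0.23920 +0.96954]
t = (0.2902, -0.0662, 0.8310) m
M0: Pc = R·M0+t = (+0.20051, -0.02126, +0.85216); u = 620.5·(+0.20051)/0.85216 + 302.8 = 448.7988, v = 785.9·(-0.02126)/0.85216 + 234.5 = 214.8955
M1: Pc = R·M1+t = (+0.33826, +0.02335, +0.84453); u = 620.5·(+0.33826)/0.84453 + 302.8 = 551.3315, v = 785.9·(+0.02335)/0.84453 + 234.5 = 256.2308
M2: Pc = R·M2+t = (+0.37989, -0.11114, +0.80984); u = 620.5·(+0.37989)/0.80984 + 302.8 = 593.8739, v = 785.9·(-0.11114)/0.80984 + 234.5 = 126.6433
M3: Pc = R·M3+t = (+0.24214, -0.15575, +0.81747); u = 620.5·(+0.24214)/0.81747 + 302.8 = 486.5940, v = 785.9·(-0.15575)/0.81747 + 234.5 = 84.7636

c0=(448.80, 214.90) c1=(551.33, 256.23) c2=(593.87, 126.64) c3=(486.59, 84.76)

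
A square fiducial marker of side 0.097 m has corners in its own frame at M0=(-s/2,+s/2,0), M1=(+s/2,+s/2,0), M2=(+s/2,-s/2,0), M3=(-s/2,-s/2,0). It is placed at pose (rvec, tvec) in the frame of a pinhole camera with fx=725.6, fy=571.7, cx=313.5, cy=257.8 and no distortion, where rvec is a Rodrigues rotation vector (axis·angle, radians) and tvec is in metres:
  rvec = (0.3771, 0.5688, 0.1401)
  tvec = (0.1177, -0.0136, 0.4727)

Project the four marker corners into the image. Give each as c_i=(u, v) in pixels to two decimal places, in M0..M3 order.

c0=(420.36, 279.84) c1=(557.24, 309.66) c2=(582.71, 195.18) c3=(432.55, 174.61)

Intrinsics K: fx=725.6, fy=571.7, cx=313.5, cy=257.8
Marker side s = 0.097 m; corners in marker frame (Z=0):
  M0 = (-0.0485, +0.0485, 0)
  M1 = (+0.0485, +0.0485, 0)
  M2 = (+0.0485, -0.0485, 0)
  M3 = (-0.0485, -0.0485, 0)
rvec = (0.3771, 0.5688, 0.1401), |rvec| = θ = 0.69668 rad = 39.917°
Rodrigues: sinθ=0.64168, 1−cosθ=0.23302; R = I + sinθ·[k]× + (1−cosθ)·[k]×²:
    [+0.83525 -0.02606 +0.54926]
    [+0.23202 +0.92230 -0.30907]
    [-0.49853 +0.38559 +0.77640]
t = (0.1177, -0.0136, 0.4727) m
M0: Pc = R·M0+t = (+0.07593, +0.01988, +0.51558); u = 725.6·(+0.07593)/0.51558 + 313.5 = 420.3552, v = 571.7·(+0.01988)/0.51558 + 257.8 = 279.8427
M1: Pc = R·M1+t = (+0.15695, +0.04238, +0.46722); u = 725.6·(+0.15695)/0.46722 + 313.5 = 557.2378, v = 571.7·(+0.04238)/0.46722 + 257.8 = 309.6624
M2: Pc = R·M2+t = (+0.15947, -0.04708, +0.42982); u = 725.6·(+0.15947)/0.42982 + 313.5 = 582.7145, v = 571.7·(-0.04708)/0.42982 + 257.8 = 195.1808
M3: Pc = R·M3+t = (+0.07845, -0.06958, +0.47818); u = 725.6·(+0.07845)/0.47818 + 313.5 = 432.5488, v = 571.7·(-0.06958)/0.47818 + 257.8 = 174.6060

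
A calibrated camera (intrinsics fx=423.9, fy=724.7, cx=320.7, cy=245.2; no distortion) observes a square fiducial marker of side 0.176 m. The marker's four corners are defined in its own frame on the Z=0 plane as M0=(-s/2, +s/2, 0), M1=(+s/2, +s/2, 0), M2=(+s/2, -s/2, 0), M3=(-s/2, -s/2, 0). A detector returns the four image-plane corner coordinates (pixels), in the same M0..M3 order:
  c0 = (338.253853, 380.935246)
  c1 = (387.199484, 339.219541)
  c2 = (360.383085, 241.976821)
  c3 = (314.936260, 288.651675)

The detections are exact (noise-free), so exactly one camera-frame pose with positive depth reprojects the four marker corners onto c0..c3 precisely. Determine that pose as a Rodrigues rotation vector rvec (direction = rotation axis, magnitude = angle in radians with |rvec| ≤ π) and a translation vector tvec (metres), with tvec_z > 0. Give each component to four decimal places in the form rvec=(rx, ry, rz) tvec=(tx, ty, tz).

Intrinsics K: fx=423.9, fy=724.7, cx=320.7, cy=245.2
Marker side s = 0.176 m; corners in marker frame (Z=0):
  M0 = (-0.0880, +0.0880, 0)
  M1 = (+0.0880, +0.0880, 0)
  M2 = (+0.0880, -0.0880, 0)
  M3 = (-0.0880, -0.0880, 0)
Detected image corners:
  c0 = (338.253853, 380.935246) px
  c1 = (387.199484, 339.219541) px
  c2 = (360.383085, 241.976821) px
  c3 = (314.936260, 288.651675) px
Planar DLT: solve 8×8 A·h = b for H (H[2,2]=1):
  H  [+129.38530 +68.18325 +349.13859]
  H  [-375.12192 +471.95219 +312.58555]
  H  [-0.39575 -0.21102 +1.00000]
B = K⁻¹H; ‖b₁‖=0.818196, ‖b₂‖=0.818196; λ = 2/(‖b₁‖+‖b₂‖) = 1.222201, sign → tz>0 ⇒ λ=+1.222201
r₁ = λ·B[:,0] = (+0.73898,-0.46898,-0.48369); r₂ = λ·B[:,1] = (+0.39171,+0.88321,-0.25791)
r₃ = r₁×r₂ = (+0.54815,+0.00112,+0.83638); SVD([r₁ r₂ r₃]) → R = UVᵀ:
  R  [+0.73898 +0.39171 +0.54815]
  R  [-0.46898 +0.88321 +0.00112]
  R  [-0.48369 -0.25791 +0.83638]
t = (+0.08200, +0.11365, +1.22220) m
tr R = 2.458566; θ = arccos((tr R − 1)/2) = 0.753523 rad = 43.174°
axis k = ((R−Rᵀ)₃₂, (R−Rᵀ)₁₃, (R−Rᵀ)₂₁) / (2 sinθ) = (-0.189289, +0.754038, -0.628964)
rvec = θ·k = (-0.142634, +0.568185, -0.473939)

rvec=(-0.1426, 0.5682, -0.4739) tvec=(0.0820, 0.1136, 1.2222)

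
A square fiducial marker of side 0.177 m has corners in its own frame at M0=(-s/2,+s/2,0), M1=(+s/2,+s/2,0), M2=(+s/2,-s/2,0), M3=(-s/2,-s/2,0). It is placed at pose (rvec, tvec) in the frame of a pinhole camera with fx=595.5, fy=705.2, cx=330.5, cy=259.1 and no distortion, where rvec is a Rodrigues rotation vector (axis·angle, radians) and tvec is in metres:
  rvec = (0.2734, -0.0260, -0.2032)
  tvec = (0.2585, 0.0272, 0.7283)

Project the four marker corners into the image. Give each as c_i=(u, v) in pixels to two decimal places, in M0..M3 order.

Intrinsics K: fx=595.5, fy=705.2, cx=330.5, cy=259.1
Marker side s = 0.177 m; corners in marker frame (Z=0):
  M0 = (-0.0885, +0.0885, 0)
  M1 = (+0.0885, +0.0885, 0)
  M2 = (+0.0885, -0.0885, 0)
  M3 = (-0.0885, -0.0885, 0)
rvec = (0.2734, -0.0260, -0.2032), |rvec| = θ = 0.34163 rad = 19.574°
Rodrigues: sinθ=0.33503, 1−cosθ=0.05779; R = I + sinθ·[k]× + (1−cosθ)·[k]×²:
    [+0.97922 +0.19575 -0.05301]
    [-0.20279 +0.94254 -0.26550]
    [-0.00201 +0.27073 +0.96265]
t = (0.2585, 0.0272, 0.7283) m
M0: Pc = R·M0+t = (+0.18916, +0.12856, +0.75244); u = 595.5·(+0.18916)/0.75244 + 330.5 = 480.2088, v = 705.2·(+0.12856)/0.75244 + 259.1 = 379.5910
M1: Pc = R·M1+t = (+0.36248, +0.09267, +0.75208); u = 595.5·(+0.36248)/0.75208 + 330.5 = 617.5164, v = 705.2·(+0.09267)/0.75208 + 259.1 = 345.9916
M2: Pc = R·M2+t = (+0.32784, -0.07416, +0.70416); u = 595.5·(+0.32784)/0.70416 + 330.5 = 607.7470, v = 705.2·(-0.07416)/0.70416 + 259.1 = 184.8287
M3: Pc = R·M3+t = (+0.15452, -0.03827, +0.70452); u = 595.5·(+0.15452)/0.70452 + 330.5 = 461.1051, v = 705.2·(-0.03827)/0.70452 + 259.1 = 220.7948

c0=(480.21, 379.59) c1=(617.52, 345.99) c2=(607.75, 184.83) c3=(461.11, 220.79)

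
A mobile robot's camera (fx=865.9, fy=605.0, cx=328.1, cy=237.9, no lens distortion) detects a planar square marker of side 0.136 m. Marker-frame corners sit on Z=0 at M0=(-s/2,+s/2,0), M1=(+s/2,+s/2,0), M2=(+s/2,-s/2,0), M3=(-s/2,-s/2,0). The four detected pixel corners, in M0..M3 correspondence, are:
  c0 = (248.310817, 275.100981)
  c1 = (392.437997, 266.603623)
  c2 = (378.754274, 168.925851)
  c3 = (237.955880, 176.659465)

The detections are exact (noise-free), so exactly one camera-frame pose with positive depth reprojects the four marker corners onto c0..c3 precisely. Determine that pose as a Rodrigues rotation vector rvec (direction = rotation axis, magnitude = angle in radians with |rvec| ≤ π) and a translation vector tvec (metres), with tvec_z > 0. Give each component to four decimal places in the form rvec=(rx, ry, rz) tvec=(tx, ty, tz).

Intrinsics K: fx=865.9, fy=605.0, cx=328.1, cy=237.9
Marker side s = 0.136 m; corners in marker frame (Z=0):
  M0 = (-0.0680, +0.0680, 0)
  M1 = (+0.0680, +0.0680, 0)
  M2 = (+0.0680, -0.0680, 0)
  M3 = (-0.0680, -0.0680, 0)
Detected image corners:
  c0 = (248.310817, 275.100981) px
  c1 = (392.437997, 266.603623) px
  c2 = (378.754274, 168.925851) px
  c3 = (237.955880, 176.659465) px
Planar DLT: solve 8×8 A·h = b for H (H[2,2]=1):
  H  [+1060.81403 +33.26849 +314.50013]
  H  [-50.15599 +682.10748 +221.22584]
  H  [+0.04275 -0.17542 +1.00000]
B = K⁻¹H; ‖b₁‖=1.213759, ‖b₂‖=1.213759; λ = 2/(‖b₁‖+‖b₂‖) = 0.823887, sign → tz>0 ⇒ λ=+0.823887
r₁ = λ·B[:,0] = (+0.99600,-0.08215,+0.03522); r₂ = λ·B[:,1] = (+0.08642,+0.98572,-0.14452)
r₃ = r₁×r₂ = (-0.02285,+0.14699,+0.98887); SVD([r₁ r₂ r₃]) → R = UVᵀ:
  R  [+0.99600 +0.08642 -0.02285]
  R  [-0.08215 +0.98572 +0.14699]
  R  [+0.03522 -0.14452 +0.98887]
t = (-0.01294, -0.02271, +0.82389) m
tr R = 2.970592; θ = arccos((tr R − 1)/2) = 0.171697 rad = 9.838°
axis k = ((R−Rᵀ)₃₂, (R−Rᵀ)₁₃, (R−Rᵀ)₂₁) / (2 sinθ) = (-0.853094, -0.169936, -0.493308)
rvec = θ·k = (-0.146474, -0.029177, -0.084700)

rvec=(-0.1465, -0.0292, -0.0847) tvec=(-0.0129, -0.0227, 0.8239)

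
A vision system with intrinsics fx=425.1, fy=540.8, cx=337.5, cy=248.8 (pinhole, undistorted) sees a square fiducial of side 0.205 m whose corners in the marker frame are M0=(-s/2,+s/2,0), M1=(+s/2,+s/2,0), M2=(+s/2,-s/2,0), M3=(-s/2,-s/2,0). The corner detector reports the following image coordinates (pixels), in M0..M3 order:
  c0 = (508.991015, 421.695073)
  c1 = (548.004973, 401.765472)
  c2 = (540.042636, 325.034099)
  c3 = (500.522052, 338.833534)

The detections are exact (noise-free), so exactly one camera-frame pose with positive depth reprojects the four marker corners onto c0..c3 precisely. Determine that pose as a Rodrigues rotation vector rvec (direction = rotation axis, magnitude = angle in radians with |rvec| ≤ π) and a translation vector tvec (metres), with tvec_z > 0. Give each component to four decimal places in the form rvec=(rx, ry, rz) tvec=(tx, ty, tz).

Intrinsics K: fx=425.1, fy=540.8, cx=337.5, cy=248.8
Marker side s = 0.205 m; corners in marker frame (Z=0):
  M0 = (-0.1025, +0.1025, 0)
  M1 = (+0.1025, +0.1025, 0)
  M2 = (+0.1025, -0.1025, 0)
  M3 = (-0.1025, -0.1025, 0)
Detected image corners:
  c0 = (508.991015, 421.695073) px
  c1 = (548.004973, 401.765472) px
  c2 = (540.042636, 325.034099) px
  c3 = (500.522052, 338.833534) px
Planar DLT: solve 8×8 A·h = b for H (H[2,2]=1):
  H  [+386.41988 +32.26105 +525.13178]
  H  [+55.93448 +383.17324 +371.45027]
  H  [+0.37161 -0.01481 +1.00000]
B = K⁻¹H; ‖b₁‖=0.720848, ‖b₂‖=0.720848; λ = 2/(‖b₁‖+‖b₂‖) = 1.387255, sign → tz>0 ⇒ λ=+1.387255
r₁ = λ·B[:,0] = (+0.85174,-0.09369,+0.51552); r₂ = λ·B[:,1] = (+0.12160,+0.99237,-0.02055)
r₃ = r₁×r₂ = (-0.50966,+0.08019,+0.85663); SVD([r₁ r₂ r₃]) → R = UVᵀ:
  R  [+0.85174 +0.12160 -0.50966]
  R  [-0.09369 +0.99237 +0.08019]
  R  [+0.51552 -0.02055 +0.85663]
t = (+0.61231, +0.31462, +1.38726) m
tr R = 2.700735; θ = arccos((tr R − 1)/2) = 0.554113 rad = 31.748°
axis k = ((R−Rᵀ)₃₂, (R−Rᵀ)₁₃, (R−Rᵀ)₂₁) / (2 sinθ) = (-0.095725, -0.974160, -0.204569)
rvec = θ·k = (-0.053043, -0.539794, -0.113354)

rvec=(-0.0530, -0.5398, -0.1134) tvec=(0.6123, 0.3146, 1.3873)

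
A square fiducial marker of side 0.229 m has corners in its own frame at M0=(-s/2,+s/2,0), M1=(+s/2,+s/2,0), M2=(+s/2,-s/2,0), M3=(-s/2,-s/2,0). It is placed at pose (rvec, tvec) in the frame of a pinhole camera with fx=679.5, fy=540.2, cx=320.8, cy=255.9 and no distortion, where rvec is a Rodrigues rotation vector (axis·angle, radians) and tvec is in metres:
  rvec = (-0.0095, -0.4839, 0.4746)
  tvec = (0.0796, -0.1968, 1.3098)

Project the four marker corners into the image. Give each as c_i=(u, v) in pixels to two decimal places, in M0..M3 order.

c0=(288.27, 192.89) c1=(380.71, 238.18) c2=(428.97, 158.29) c3=(342.39, 107.56)

Intrinsics K: fx=679.5, fy=540.2, cx=320.8, cy=255.9
Marker side s = 0.229 m; corners in marker frame (Z=0):
  M0 = (-0.1145, +0.1145, 0)
  M1 = (+0.1145, +0.1145, 0)
  M2 = (+0.1145, -0.1145, 0)
  M3 = (-0.1145, -0.1145, 0)
rvec = (-0.0095, -0.4839, 0.4746), |rvec| = θ = 0.67786 rad = 38.839°
Rodrigues: sinθ=0.62713, 1−cosθ=0.22108; R = I + sinθ·[k]× + (1−cosθ)·[k]×²:
    [+0.77896 -0.43687 -0.44985]
    [+0.44129 +0.89158 -0.10171]
    [+0.44551 -0.11929 +0.88729]
t = (0.0796, -0.1968, 1.3098) m
M0: Pc = R·M0+t = (-0.05961, -0.14524, +1.24513); u = 679.5·(-0.05961)/1.24513 + 320.8 = 288.2680, v = 540.2·(-0.14524)/1.24513 + 255.9 = 192.8868
M1: Pc = R·M1+t = (+0.11877, -0.04419, +1.34715); u = 679.5·(+0.11877)/1.34715 + 320.8 = 380.7070, v = 540.2·(-0.04419)/1.34715 + 255.9 = 238.1817
M2: Pc = R·M2+t = (+0.21881, -0.24836, +1.37447); u = 679.5·(+0.21881)/1.37447 + 320.8 = 428.9748, v = 540.2·(-0.24836)/1.37447 + 255.9 = 158.2892
M3: Pc = R·M3+t = (+0.04043, -0.34941, +1.27245); u = 679.5·(+0.04043)/1.27245 + 320.8 = 342.3903, v = 540.2·(-0.34941)/1.27245 + 255.9 = 107.5611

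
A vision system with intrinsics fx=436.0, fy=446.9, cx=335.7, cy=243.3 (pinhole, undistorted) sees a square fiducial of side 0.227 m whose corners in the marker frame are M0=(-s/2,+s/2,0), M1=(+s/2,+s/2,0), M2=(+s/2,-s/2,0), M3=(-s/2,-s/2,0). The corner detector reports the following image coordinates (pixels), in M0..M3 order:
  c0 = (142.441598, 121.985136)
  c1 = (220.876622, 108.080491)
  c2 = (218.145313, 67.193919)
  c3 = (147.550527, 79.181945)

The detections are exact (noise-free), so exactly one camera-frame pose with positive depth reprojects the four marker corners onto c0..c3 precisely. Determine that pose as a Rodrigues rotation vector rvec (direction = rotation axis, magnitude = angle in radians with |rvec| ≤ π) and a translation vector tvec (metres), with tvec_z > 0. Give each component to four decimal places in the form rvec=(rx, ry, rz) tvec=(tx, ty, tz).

Intrinsics K: fx=436.0, fy=446.9, cx=335.7, cy=243.3
Marker side s = 0.227 m; corners in marker frame (Z=0):
  M0 = (-0.1135, +0.1135, 0)
  M1 = (+0.1135, +0.1135, 0)
  M2 = (+0.1135, -0.1135, 0)
  M3 = (-0.1135, -0.1135, 0)
Detected image corners:
  c0 = (142.441598, 121.985136) px
  c1 = (220.876622, 108.080491) px
  c2 = (218.145313, 67.193919) px
  c3 = (147.550527, 79.181945) px
Planar DLT: solve 8×8 A·h = b for H (H[2,2]=1):
  H  [+338.04372 -89.42806 +182.53278]
  H  [-51.29020 +140.77744 +92.96880]
  H  [+0.05866 -0.46258 +1.00000]
B = K⁻¹H; ‖b₁‖=0.747063, ‖b₂‖=0.747063; λ = 2/(‖b₁‖+‖b₂‖) = 1.338575, sign → tz>0 ⇒ λ=+1.338575
r₁ = λ·B[:,0] = (+0.97738,-0.19637,+0.07852); r₂ = λ·B[:,1] = (+0.20219,+0.75876,-0.61919)
r₃ = r₁×r₂ = (+0.06202,+0.62106,+0.78130); SVD([r₁ r₂ r₃]) → R = UVᵀ:
  R  [+0.97738 +0.20219 +0.06202]
  R  [-0.19637 +0.75876 +0.62106]
  R  [+0.07852 -0.61919 +0.78130]
t = (-0.47024, -0.45028, +1.33858) m
tr R = 2.517446; θ = arccos((tr R − 1)/2) = 0.709446 rad = 40.648°
axis k = ((R−Rᵀ)₃₂, (R−Rᵀ)₁₃, (R−Rᵀ)₂₁) / (2 sinθ) = (-0.951971, -0.012668, -0.305926)
rvec = θ·k = (-0.675372, -0.008988, -0.217038)

rvec=(-0.6754, -0.0090, -0.2170) tvec=(-0.4702, -0.4503, 1.3386)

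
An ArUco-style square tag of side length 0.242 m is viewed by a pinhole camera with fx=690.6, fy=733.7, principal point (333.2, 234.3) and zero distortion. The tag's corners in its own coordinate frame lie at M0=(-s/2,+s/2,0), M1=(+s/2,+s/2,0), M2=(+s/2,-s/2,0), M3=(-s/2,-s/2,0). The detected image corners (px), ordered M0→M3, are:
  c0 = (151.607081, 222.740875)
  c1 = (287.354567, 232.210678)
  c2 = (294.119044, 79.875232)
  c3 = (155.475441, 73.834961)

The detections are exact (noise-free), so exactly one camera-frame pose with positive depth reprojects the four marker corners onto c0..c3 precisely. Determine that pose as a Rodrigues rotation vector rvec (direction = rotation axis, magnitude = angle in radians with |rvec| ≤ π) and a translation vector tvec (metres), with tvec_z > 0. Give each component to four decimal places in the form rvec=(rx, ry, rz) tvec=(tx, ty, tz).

Intrinsics K: fx=690.6, fy=733.7, cx=333.2, cy=234.3
Marker side s = 0.242 m; corners in marker frame (Z=0):
  M0 = (-0.1210, +0.1210, 0)
  M1 = (+0.1210, +0.1210, 0)
  M2 = (+0.1210, -0.1210, 0)
  M3 = (-0.1210, -0.1210, 0)
Detected image corners:
  c0 = (151.607081, 222.740875) px
  c1 = (287.354567, 232.210678) px
  c2 = (294.119044, 79.875232) px
  c3 = (155.475441, 73.834961) px
Planar DLT: solve 8×8 A·h = b for H (H[2,2]=1):
  H  [+545.00863 -3.36737 +221.29559]
  H  [+17.14663 +635.00827 +152.87941]
  H  [-0.09838 +0.08342 +1.00000]
B = K⁻¹H; ‖b₁‖=0.844193, ‖b₂‖=0.844193; λ = 2/(‖b₁‖+‖b₂‖) = 1.184563, sign → tz>0 ⇒ λ=+1.184563
r₁ = λ·B[:,0] = (+0.99106,+0.06490,-0.11654); r₂ = λ·B[:,1] = (-0.05345,+0.99367,+0.09881)
r₃ = r₁×r₂ = (+0.12222,-0.09170,+0.98826); SVD([r₁ r₂ r₃]) → R = UVᵀ:
  R  [+0.99106 -0.05345 +0.12222]
  R  [+0.06490 +0.99367 -0.09170]
  R  [-0.11654 +0.09881 +0.98826]
t = (-0.19195, -0.13145, +1.18456) m
tr R = 2.972991; θ = arccos((tr R − 1)/2) = 0.164530 rad = 9.427°
axis k = ((R−Rᵀ)₃₂, (R−Rᵀ)₁₃, (R−Rᵀ)₂₁) / (2 sinθ) = (+0.581580, +0.728858, +0.361290)
rvec = θ·k = (+0.095687, +0.119919, +0.059443)

rvec=(0.0957, 0.1199, 0.0594) tvec=(-0.1919, -0.1315, 1.1846)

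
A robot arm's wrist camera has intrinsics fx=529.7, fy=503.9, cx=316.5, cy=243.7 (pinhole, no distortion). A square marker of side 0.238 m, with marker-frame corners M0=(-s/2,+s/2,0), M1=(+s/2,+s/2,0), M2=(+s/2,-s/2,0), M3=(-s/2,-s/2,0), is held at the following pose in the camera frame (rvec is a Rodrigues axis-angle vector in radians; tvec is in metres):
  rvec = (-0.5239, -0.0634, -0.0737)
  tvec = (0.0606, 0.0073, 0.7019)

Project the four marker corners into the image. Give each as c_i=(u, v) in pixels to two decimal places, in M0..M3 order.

c0=(276.72, 336.37) c1=(470.29, 323.75) c2=(432.52, 177.08) c3=(268.48, 184.03)

Intrinsics K: fx=529.7, fy=503.9, cx=316.5, cy=243.7
Marker side s = 0.238 m; corners in marker frame (Z=0):
  M0 = (-0.1190, +0.1190, 0)
  M1 = (+0.1190, +0.1190, 0)
  M2 = (+0.1190, -0.1190, 0)
  M3 = (-0.1190, -0.1190, 0)
rvec = (-0.5239, -0.0634, -0.0737), |rvec| = θ = 0.53284 rad = 30.530°
Rodrigues: sinθ=0.50798, 1−cosθ=0.13863; R = I + sinθ·[k]× + (1−cosθ)·[k]×²:
    [+0.99539 +0.08648 -0.04159]
    [-0.05404 +0.86333 +0.50174]
    [+0.07930 -0.49718 +0.86402]
t = (0.0606, 0.0073, 0.7019) m
M0: Pc = R·M0+t = (-0.04756, +0.11647, +0.63330); u = 529.7·(-0.04756)/0.63330 + 316.5 = 276.7205, v = 503.9·(+0.11647)/0.63330 + 243.7 = 336.3699
M1: Pc = R·M1+t = (+0.18934, +0.10360, +0.65217); u = 529.7·(+0.18934)/0.65217 + 316.5 = 470.2852, v = 503.9·(+0.10360)/0.65217 + 243.7 = 323.7502
M2: Pc = R·M2+t = (+0.16876, -0.10187, +0.77050); u = 529.7·(+0.16876)/0.77050 + 316.5 = 432.5182, v = 503.9·(-0.10187)/0.77050 + 243.7 = 177.0798
M3: Pc = R·M3+t = (-0.06814, -0.08900, +0.75163); u = 529.7·(-0.06814)/0.75163 + 316.5 = 268.4778, v = 503.9·(-0.08900)/0.75163 + 243.7 = 184.0300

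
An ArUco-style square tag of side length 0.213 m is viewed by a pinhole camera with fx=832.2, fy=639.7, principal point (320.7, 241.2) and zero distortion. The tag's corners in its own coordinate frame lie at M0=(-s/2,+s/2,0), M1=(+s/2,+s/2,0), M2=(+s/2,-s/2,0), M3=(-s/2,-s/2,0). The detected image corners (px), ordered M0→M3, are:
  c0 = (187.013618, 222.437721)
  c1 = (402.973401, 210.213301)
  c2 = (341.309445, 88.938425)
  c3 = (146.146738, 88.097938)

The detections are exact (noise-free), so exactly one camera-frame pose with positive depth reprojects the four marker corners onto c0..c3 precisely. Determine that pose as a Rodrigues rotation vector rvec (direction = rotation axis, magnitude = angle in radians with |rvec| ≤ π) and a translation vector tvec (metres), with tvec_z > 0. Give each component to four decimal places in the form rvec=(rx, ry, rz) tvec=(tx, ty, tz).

rvec=(-0.5561, -0.3472, -0.1907) tvec=(-0.0473, -0.1191, 0.8196)

Intrinsics K: fx=832.2, fy=639.7, cx=320.7, cy=241.2
Marker side s = 0.213 m; corners in marker frame (Z=0):
  M0 = (-0.1065, +0.1065, 0)
  M1 = (+0.1065, +0.1065, 0)
  M2 = (+0.1065, -0.1065, 0)
  M3 = (-0.1065, -0.1065, 0)
Detected image corners:
  c0 = (187.013618, 222.437721) px
  c1 = (402.973401, 210.213301) px
  c2 = (341.309445, 88.938425) px
  c3 = (146.146738, 88.097938) px
Planar DLT: solve 8×8 A·h = b for H (H[2,2]=1):
  H  [+1084.23518 +84.61903 +272.72182]
  H  [+44.35638 +508.90654 +148.28157]
  H  [+0.45373 -0.58814 +1.00000]
B = K⁻¹H; ‖b₁‖=1.220087, ‖b₂‖=1.220087; λ = 2/(‖b₁‖+‖b₂‖) = 0.819614, sign → tz>0 ⇒ λ=+0.819614
r₁ = λ·B[:,0] = (+0.92453,-0.08339,+0.37188); r₂ = λ·B[:,1] = (+0.26910,+0.83379,-0.48205)
r₃ = r₁×r₂ = (-0.26988,+0.54574,+0.79330); SVD([r₁ r₂ r₃]) → R = UVᵀ:
  R  [+0.92453 +0.26910 -0.26988]
  R  [-0.08339 +0.83379 +0.54574]
  R  [+0.37188 -0.48205 +0.79330]
t = (-0.04725, -0.11905, +0.81961) m
tr R = 2.551623; θ = arccos((tr R − 1)/2) = 0.682796 rad = 39.121°
axis k = ((R−Rᵀ)₃₂, (R−Rᵀ)₁₃, (R−Rᵀ)₂₁) / (2 sinθ) = (-0.814463, -0.508554, -0.279328)
rvec = θ·k = (-0.556112, -0.347238, -0.190724)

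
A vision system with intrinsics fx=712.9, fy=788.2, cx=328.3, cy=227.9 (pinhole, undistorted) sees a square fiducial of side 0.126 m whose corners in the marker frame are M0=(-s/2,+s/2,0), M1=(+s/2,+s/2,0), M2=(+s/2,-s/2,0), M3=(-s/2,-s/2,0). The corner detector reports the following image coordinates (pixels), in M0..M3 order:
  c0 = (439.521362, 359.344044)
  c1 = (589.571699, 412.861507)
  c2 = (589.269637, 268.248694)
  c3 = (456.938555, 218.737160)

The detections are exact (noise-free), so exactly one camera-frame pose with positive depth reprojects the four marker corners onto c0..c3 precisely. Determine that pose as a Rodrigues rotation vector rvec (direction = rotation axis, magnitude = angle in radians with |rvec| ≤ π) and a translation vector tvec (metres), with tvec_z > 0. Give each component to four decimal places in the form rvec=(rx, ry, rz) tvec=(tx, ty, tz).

rvec=(-0.6069, -0.1761, 0.2854) tvec=(0.1586, 0.0620, 0.5907)

Intrinsics K: fx=712.9, fy=788.2, cx=328.3, cy=227.9
Marker side s = 0.126 m; corners in marker frame (Z=0):
  M0 = (-0.0630, +0.0630, 0)
  M1 = (+0.0630, +0.0630, 0)
  M2 = (+0.0630, -0.0630, 0)
  M3 = (-0.0630, -0.0630, 0)
Detected image corners:
  c0 = (439.521362, 359.344044) px
  c1 = (589.571699, 412.861507) px
  c2 = (589.269637, 268.248694) px
  c3 = (456.938555, 218.737160) px
Planar DLT: solve 8×8 A·h = b for H (H[2,2]=1):
  H  [+1185.66612 -579.87395 +519.68723]
  H  [+450.01363 +820.96801 +310.57729]
  H  [+0.13392 -0.98790 +1.00000]
B = K⁻¹H; ‖b₁‖=1.692912, ‖b₂‖=1.692912; λ = 2/(‖b₁‖+‖b₂‖) = 0.590698, sign → tz>0 ⇒ λ=+0.590698
r₁ = λ·B[:,0] = (+0.94600,+0.31438,+0.07911); r₂ = λ·B[:,1] = (-0.21174,+0.78398,-0.58355)
r₃ = r₁×r₂ = (-0.24548,+0.53529,+0.80821); SVD([r₁ r₂ r₃]) → R = UVᵀ:
  R  [+0.94600 -0.21174 -0.24548]
  R  [+0.31438 +0.78398 +0.53529]
  R  [+0.07911 -0.58355 +0.80821]
t = (+0.15858, +0.06196, +0.59070) m
tr R = 2.538192; θ = arccos((tr R − 1)/2) = 0.693371 rad = 39.727°
axis k = ((R−Rᵀ)₃₂, (R−Rᵀ)₁₃, (R−Rᵀ)₂₁) / (2 sinθ) = (-0.875281, -0.253923, +0.411589)
rvec = θ·k = (-0.606894, -0.176063, +0.285384)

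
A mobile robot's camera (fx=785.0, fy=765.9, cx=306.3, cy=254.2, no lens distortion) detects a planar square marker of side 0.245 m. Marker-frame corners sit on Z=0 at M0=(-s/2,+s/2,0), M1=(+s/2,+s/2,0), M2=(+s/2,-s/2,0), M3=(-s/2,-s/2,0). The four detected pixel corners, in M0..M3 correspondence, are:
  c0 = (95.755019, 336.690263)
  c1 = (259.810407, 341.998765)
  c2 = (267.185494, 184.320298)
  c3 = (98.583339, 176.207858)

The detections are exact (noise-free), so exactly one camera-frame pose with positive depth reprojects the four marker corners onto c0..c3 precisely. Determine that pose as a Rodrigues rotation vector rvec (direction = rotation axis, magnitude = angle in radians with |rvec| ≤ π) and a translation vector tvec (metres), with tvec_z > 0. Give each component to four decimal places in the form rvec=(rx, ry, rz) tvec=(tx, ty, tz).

rvec=(0.1349, -0.0755, 0.0475) tvec=(-0.1862, 0.0103, 1.1665)

Intrinsics K: fx=785.0, fy=765.9, cx=306.3, cy=254.2
Marker side s = 0.245 m; corners in marker frame (Z=0):
  M0 = (-0.1225, +0.1225, 0)
  M1 = (+0.1225, +0.1225, 0)
  M2 = (+0.1225, -0.1225, 0)
  M3 = (-0.1225, -0.1225, 0)
Detected image corners:
  c0 = (95.755019, 336.690263) px
  c1 = (259.810407, 341.998765) px
  c2 = (267.185494, 184.320298) px
  c3 = (98.583339, 176.207858) px
Planar DLT: solve 8×8 A·h = b for H (H[2,2]=1):
  H  [+690.87300 -0.40736 +180.98215]
  H  [+44.75563 +678.78375 +260.93912]
  H  [+0.06715 +0.11364 +1.00000]
B = K⁻¹H; ‖b₁‖=0.857291, ‖b₂‖=0.857291; λ = 2/(‖b₁‖+‖b₂‖) = 1.166465, sign → tz>0 ⇒ λ=+1.166465
r₁ = λ·B[:,0] = (+0.99604,+0.04217,+0.07833); r₂ = λ·B[:,1] = (-0.05233,+0.98979,+0.13255)
r₃ = r₁×r₂ = (-0.07194,-0.13612,+0.98808); SVD([r₁ r₂ r₃]) → R = UVᵀ:
  R  [+0.99604 -0.05233 -0.07194]
  R  [+0.04217 +0.98979 -0.13612]
  R  [+0.07833 +0.13255 +0.98808]
t = (-0.18622, +0.01026, +1.16647) m
tr R = 2.973906; θ = arccos((tr R − 1)/2) = 0.161713 rad = 9.265°
axis k = ((R−Rᵀ)₃₂, (R−Rᵀ)₁₃, (R−Rᵀ)₂₁) / (2 sinθ) = (+0.834352, -0.466637, +0.293438)
rvec = θ·k = (+0.134925, -0.075461, +0.047453)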